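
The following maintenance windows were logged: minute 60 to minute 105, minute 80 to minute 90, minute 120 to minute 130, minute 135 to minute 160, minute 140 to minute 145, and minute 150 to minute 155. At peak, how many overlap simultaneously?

2

At minute 80, 2 of the intervals are simultaneously active.
No point has more.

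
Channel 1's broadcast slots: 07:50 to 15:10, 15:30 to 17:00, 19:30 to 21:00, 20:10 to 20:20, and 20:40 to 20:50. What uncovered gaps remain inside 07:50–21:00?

After merging, the occupied span is 07:50-15:10, 15:30-17:00, 19:30-21:00.
Complement within 07:50-21:00: 15:10-15:30, 17:00-19:30.

15:10-15:30, 17:00-19:30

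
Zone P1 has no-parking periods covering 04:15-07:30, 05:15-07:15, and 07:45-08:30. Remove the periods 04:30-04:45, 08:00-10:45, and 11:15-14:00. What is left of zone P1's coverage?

04:15-04:30, 04:45-07:30, 07:45-08:00

Merge the first list: 04:15-07:30, 07:45-08:30.
04:15-07:30 with B removed leaves 04:15-04:30, 04:45-07:30.
07:45-08:30 with B removed leaves 07:45-08:00.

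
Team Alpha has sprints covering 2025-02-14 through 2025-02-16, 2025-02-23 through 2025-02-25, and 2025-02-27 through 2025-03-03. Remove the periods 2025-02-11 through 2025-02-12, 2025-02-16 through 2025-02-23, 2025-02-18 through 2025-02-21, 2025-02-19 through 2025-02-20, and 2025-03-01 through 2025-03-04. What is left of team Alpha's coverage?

2025-02-14 through 2025-02-15, 2025-02-24 through 2025-02-25, 2025-02-27 through 2025-02-28

Second set merges to 2025-02-11 through 2025-02-12, 2025-02-16 through 2025-02-23, 2025-03-01 through 2025-03-04.
2025-02-14 through 2025-02-16 minus B → 2025-02-14 through 2025-02-15.
2025-02-23 through 2025-02-25 minus B → 2025-02-24 through 2025-02-25.
2025-02-27 through 2025-03-03 minus B → 2025-02-27 through 2025-02-28.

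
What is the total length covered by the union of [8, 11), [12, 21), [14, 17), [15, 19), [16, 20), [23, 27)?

16

Merged: [8, 11), [12, 21), [23, 27).
Lengths: 3 + 9 + 4 = 16.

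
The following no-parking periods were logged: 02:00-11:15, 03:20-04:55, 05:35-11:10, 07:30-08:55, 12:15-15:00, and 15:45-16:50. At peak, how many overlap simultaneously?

3

Walk the sorted start/end points keeping a running depth.
The depth first hits 3 at 07:30.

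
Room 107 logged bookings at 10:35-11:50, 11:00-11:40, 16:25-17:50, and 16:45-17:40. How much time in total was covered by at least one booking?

2 h 40 min

Merged: 10:35-11:50, 16:25-17:50.
Lengths: 1 h 15 min + 1 h 25 min = 2 h 40 min.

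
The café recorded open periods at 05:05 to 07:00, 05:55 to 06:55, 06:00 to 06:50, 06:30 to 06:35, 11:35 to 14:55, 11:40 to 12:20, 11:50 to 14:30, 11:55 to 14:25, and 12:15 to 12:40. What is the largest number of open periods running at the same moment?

Walk the sorted start/end points keeping a running depth.
The depth first hits 5 at 12:15.

5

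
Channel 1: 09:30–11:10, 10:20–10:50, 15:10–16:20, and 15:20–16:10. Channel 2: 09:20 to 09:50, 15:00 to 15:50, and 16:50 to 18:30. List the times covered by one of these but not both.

Merge the first list: 09:30–11:10, 15:10–16:20.
A \ B = 09:50–11:10, 15:50–16:20.
B \ A = 09:20–09:30, 15:00–15:10, 16:50–18:30.
Union of the two gives the symmetric difference.

09:20–09:30, 09:50–11:10, 15:00–15:10, 15:50–16:20, 16:50–18:30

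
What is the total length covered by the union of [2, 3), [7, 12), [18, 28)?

Merged: [2, 3), [7, 12), [18, 28).
Lengths: 1 + 5 + 10 = 16.

16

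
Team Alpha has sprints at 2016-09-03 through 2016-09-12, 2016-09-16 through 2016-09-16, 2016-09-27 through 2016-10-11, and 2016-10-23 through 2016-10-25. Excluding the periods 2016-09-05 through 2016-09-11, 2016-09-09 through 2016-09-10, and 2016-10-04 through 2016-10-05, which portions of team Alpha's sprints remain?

2016-09-03 through 2016-09-04, 2016-09-12 through 2016-09-12, 2016-09-16 through 2016-09-16, 2016-09-27 through 2016-10-03, 2016-10-06 through 2016-10-11, 2016-10-23 through 2016-10-25

Second set merges to 2016-09-05 through 2016-09-11, 2016-10-04 through 2016-10-05.
2016-09-03 through 2016-09-12 \ B = 2016-09-03 through 2016-09-04, 2016-09-12 through 2016-09-12.
2016-09-16 through 2016-09-16: nothing removed.
2016-09-27 through 2016-10-11 \ B = 2016-09-27 through 2016-10-03, 2016-10-06 through 2016-10-11.
2016-10-23 through 2016-10-25: nothing removed.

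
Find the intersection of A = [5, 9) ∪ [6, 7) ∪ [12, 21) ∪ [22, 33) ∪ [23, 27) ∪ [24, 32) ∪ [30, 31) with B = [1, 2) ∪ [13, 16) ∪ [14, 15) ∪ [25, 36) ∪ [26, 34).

Merge the first list: [5, 9), [12, 21), [22, 33).
Merge the second list: [1, 2), [13, 16), [25, 36).
[5, 9): no overlap with the second set.
[12, 21) meets the second set on [13, 16).
[22, 33) meets the second set on [25, 33).

[13, 16) ∪ [25, 33)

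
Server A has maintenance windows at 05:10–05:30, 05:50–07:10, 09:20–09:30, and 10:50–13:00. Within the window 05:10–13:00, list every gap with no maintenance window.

05:30–05:50, 07:10–09:20, 09:30–10:50

After merging, the occupied span is 05:10–05:30, 05:50–07:10, 09:20–09:30, 10:50–13:00.
Complement within 05:10–13:00: 05:30–05:50, 07:10–09:20, 09:30–10:50.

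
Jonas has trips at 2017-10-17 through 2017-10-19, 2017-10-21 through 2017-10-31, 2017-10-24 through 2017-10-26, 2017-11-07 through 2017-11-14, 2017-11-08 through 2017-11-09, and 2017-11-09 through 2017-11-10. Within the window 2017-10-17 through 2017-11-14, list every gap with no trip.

2017-10-20 through 2017-10-20, 2017-11-01 through 2017-11-06

Covered (merged): 2017-10-17 through 2017-10-19, 2017-10-21 through 2017-10-31, 2017-11-07 through 2017-11-14.
Complement within 2017-10-17 through 2017-11-14: 2017-10-20 through 2017-10-20, 2017-11-01 through 2017-11-06.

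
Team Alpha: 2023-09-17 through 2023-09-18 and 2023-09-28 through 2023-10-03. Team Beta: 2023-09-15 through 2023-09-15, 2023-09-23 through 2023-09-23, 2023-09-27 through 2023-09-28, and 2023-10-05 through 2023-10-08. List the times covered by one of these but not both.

Only in the first: 2023-09-17 through 2023-09-18, 2023-09-29 through 2023-10-03.
Only in the second: 2023-09-15 through 2023-09-15, 2023-09-23 through 2023-09-23, 2023-09-27 through 2023-09-27, 2023-10-05 through 2023-10-08.
Together these are the periods covered by exactly one.

2023-09-15 through 2023-09-15, 2023-09-17 through 2023-09-18, 2023-09-23 through 2023-09-23, 2023-09-27 through 2023-09-27, 2023-09-29 through 2023-10-03, 2023-10-05 through 2023-10-08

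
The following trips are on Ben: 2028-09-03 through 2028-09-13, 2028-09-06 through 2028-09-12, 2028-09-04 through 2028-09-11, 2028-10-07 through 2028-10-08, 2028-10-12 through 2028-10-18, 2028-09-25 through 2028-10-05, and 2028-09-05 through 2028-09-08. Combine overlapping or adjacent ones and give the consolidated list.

Sort by start: 2028-09-03 through 2028-09-13, 2028-09-04 through 2028-09-11, 2028-09-05 through 2028-09-08, 2028-09-06 through 2028-09-12, 2028-09-25 through 2028-10-05, 2028-10-07 through 2028-10-08, 2028-10-12 through 2028-10-18.
2028-09-04 through 2028-09-11 overlaps/touches 2028-09-03 through 2028-09-13 → extend to 2028-09-03 through 2028-09-13.
2028-09-05 through 2028-09-08 overlaps/touches 2028-09-03 through 2028-09-13 → extend to 2028-09-03 through 2028-09-13.
2028-09-06 through 2028-09-12 overlaps/touches 2028-09-03 through 2028-09-13 → extend to 2028-09-03 through 2028-09-13.
2028-09-25 through 2028-10-05 is disjoint → start new block.
2028-10-07 through 2028-10-08 is disjoint → start new block.
2028-10-12 through 2028-10-18 is disjoint → start new block.

2028-09-03 through 2028-09-13, 2028-09-25 through 2028-10-05, 2028-10-07 through 2028-10-08, 2028-10-12 through 2028-10-18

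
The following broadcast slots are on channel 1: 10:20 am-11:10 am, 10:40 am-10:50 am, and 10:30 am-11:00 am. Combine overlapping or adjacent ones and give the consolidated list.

10:20 am–11:10 am

Sort by start: 10:20 am–11:10 am, 10:30 am–11:00 am, 10:40 am–10:50 am.
10:30 am–11:00 am overlaps/touches 10:20 am–11:10 am → extend to 10:20 am–11:10 am.
10:40 am–10:50 am overlaps/touches 10:20 am–11:10 am → extend to 10:20 am–11:10 am.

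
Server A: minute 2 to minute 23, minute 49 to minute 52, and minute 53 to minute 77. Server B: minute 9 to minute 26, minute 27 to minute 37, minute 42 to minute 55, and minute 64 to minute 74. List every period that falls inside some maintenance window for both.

minute 9 to minute 23, minute 49 to minute 52, minute 53 to minute 55, minute 64 to minute 74

minute 2 to minute 23 overlaps B on minute 9 to minute 23.
minute 49 to minute 52 overlaps B on minute 49 to minute 52.
minute 53 to minute 77 overlaps B on minute 53 to minute 55, minute 64 to minute 74.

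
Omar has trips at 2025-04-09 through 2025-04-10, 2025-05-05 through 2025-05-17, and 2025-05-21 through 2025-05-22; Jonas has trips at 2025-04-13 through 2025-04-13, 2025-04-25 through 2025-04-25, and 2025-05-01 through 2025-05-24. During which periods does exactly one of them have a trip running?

Only in the first: 2025-04-09 through 2025-04-10.
Only in the second: 2025-04-13 through 2025-04-13, 2025-04-25 through 2025-04-25, 2025-05-01 through 2025-05-04, 2025-05-18 through 2025-05-20, 2025-05-23 through 2025-05-24.
Together these are the periods covered by exactly one.

2025-04-09 through 2025-04-10, 2025-04-13 through 2025-04-13, 2025-04-25 through 2025-04-25, 2025-05-01 through 2025-05-04, 2025-05-18 through 2025-05-20, 2025-05-23 through 2025-05-24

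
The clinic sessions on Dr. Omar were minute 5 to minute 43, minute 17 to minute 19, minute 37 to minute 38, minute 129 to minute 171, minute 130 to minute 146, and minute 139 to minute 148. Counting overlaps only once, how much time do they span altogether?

Merged: minute 5 to minute 43, minute 129 to minute 171.
Lengths: 38 minutes + 42 minutes = 80 minutes.

80 minutes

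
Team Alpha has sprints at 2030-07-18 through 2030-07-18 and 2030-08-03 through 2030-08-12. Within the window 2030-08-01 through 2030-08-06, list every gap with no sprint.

After merging, the occupied span is 2030-07-18 through 2030-07-18, 2030-08-03 through 2030-08-12.
Uncovered inside 2030-08-01 through 2030-08-06: 2030-08-01 through 2030-08-02.

2030-08-01 through 2030-08-02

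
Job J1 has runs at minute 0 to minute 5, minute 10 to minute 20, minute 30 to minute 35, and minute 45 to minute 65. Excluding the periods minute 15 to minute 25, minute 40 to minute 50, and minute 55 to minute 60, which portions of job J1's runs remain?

minute 0 to minute 5, minute 10 to minute 15, minute 30 to minute 35, minute 50 to minute 55, minute 60 to minute 65

minute 0 to minute 5: no B overlap → unchanged.
minute 10 to minute 20 minus B → minute 10 to minute 15.
minute 30 to minute 35: no B overlap → unchanged.
minute 45 to minute 65 minus B → minute 50 to minute 55, minute 60 to minute 65.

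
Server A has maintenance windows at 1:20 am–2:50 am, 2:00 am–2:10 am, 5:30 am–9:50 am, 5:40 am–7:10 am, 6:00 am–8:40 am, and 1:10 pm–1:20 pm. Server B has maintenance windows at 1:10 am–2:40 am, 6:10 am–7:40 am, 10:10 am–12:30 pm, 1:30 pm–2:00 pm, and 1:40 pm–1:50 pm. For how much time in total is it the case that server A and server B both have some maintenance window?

2 h 50 min

Merge the first list: 1:20 am-2:50 am, 5:30 am-9:50 am, 1:10 pm-1:20 pm.
Merge the second list: 1:10 am-2:40 am, 6:10 am-7:40 am, 10:10 am-12:30 pm, 1:30 pm-2:00 pm.
A ∩ B = 1:20 am-2:40 am, 6:10 am-7:40 am.
Total: 1 h 20 min + 1 h 30 min = 2 h 50 min.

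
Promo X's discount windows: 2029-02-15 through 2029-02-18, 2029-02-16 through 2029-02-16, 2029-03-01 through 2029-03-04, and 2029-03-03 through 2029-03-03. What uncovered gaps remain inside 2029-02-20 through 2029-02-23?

2029-02-20 through 2029-02-23

Covered (merged): 2029-02-15 through 2029-02-18, 2029-03-01 through 2029-03-04.
Gaps within 2029-02-20 through 2029-02-23: 2029-02-20 through 2029-02-23.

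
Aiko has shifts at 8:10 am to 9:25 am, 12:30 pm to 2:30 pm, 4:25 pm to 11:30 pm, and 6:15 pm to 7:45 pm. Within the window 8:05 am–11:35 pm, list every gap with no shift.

The merged coverage is 8:10 am–9:25 am, 12:30 pm–2:30 pm, 4:25 pm–11:30 pm.
Uncovered inside 8:05 am–11:35 pm: 8:05 am–8:10 am, 9:25 am–12:30 pm, 2:30 pm–4:25 pm, 11:30 pm–11:35 pm.

8:05 am–8:10 am, 9:25 am–12:30 pm, 2:30 pm–4:25 pm, 11:30 pm–11:35 pm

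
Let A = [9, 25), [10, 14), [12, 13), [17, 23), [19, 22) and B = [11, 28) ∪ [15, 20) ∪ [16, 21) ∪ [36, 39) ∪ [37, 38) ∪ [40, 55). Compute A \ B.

A, merged: [9, 25).
B, merged: [11, 28), [36, 39), [40, 55).
[9, 25) minus B → [9, 11).

[9, 11)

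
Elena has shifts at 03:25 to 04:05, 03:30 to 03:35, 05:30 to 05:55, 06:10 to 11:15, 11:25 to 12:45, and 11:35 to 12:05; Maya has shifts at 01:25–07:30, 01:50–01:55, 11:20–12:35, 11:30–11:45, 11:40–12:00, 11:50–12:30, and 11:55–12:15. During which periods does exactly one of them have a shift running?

First set merges to 03:25–04:05, 05:30–05:55, 06:10–11:15, 11:25–12:45.
Second set merges to 01:25–07:30, 11:20–12:35.
A but not B: 07:30–11:15, 12:35–12:45.
B but not A: 01:25–03:25, 04:05–05:30, 05:55–06:10, 11:20–11:25.
Combining gives A △ B.

01:25–03:25, 04:05–05:30, 05:55–06:10, 07:30–11:15, 11:20–11:25, 12:35–12:45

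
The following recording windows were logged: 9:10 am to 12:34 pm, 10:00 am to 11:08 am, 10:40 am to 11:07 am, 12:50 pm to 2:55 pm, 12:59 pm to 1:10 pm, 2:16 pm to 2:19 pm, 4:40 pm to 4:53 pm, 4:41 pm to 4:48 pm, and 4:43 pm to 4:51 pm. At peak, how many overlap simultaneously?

Walk the sorted start/end points keeping a running depth.
The depth first hits 3 at 10:40 am.

3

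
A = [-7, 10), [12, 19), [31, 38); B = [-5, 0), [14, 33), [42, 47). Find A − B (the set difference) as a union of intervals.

[-7, -5) ∪ [0, 10) ∪ [12, 14) ∪ [33, 38)

[-7, 10) with B removed leaves [-7, -5), [0, 10).
[12, 19) with B removed leaves [12, 14).
[31, 38) with B removed leaves [33, 38).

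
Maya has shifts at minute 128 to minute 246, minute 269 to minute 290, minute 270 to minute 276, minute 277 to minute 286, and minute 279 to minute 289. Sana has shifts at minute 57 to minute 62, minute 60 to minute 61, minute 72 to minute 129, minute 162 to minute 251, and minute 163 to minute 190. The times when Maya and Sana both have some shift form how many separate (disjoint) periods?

2

Merge the first list: minute 128 to minute 246, minute 269 to minute 290.
Merge the second list: minute 57 to minute 62, minute 72 to minute 129, minute 162 to minute 251.
A ∩ B = minute 128 to minute 129, minute 162 to minute 246.
That is 2 disjoint pieces.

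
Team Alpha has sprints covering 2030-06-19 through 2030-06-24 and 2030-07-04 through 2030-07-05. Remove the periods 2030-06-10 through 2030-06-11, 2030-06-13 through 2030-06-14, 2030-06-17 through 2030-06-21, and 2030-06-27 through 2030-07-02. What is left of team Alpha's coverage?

2030-06-19 through 2030-06-24 minus B → 2030-06-22 through 2030-06-24.
2030-07-04 through 2030-07-05: no B overlap → unchanged.

2030-06-22 through 2030-06-24, 2030-07-04 through 2030-07-05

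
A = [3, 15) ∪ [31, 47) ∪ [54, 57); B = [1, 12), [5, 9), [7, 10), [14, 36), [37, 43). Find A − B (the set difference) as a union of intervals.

Merge the second list: [1, 12), [14, 36), [37, 43).
[3, 15) \ B = [12, 14).
[31, 47) \ B = [36, 37), [43, 47).
[54, 57): nothing removed.

[12, 14) ∪ [36, 37) ∪ [43, 47) ∪ [54, 57)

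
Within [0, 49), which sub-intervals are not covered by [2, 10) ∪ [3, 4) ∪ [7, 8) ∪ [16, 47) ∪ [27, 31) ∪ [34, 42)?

[0, 2) ∪ [10, 16) ∪ [47, 49)

Covered (merged): [2, 10), [16, 47).
Complement within [0, 49): [0, 2), [10, 16), [47, 49).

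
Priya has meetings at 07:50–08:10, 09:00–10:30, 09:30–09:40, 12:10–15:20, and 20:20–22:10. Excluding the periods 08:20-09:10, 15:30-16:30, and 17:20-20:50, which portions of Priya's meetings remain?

A, merged: 07:50-08:10, 09:00-10:30, 12:10-15:20, 20:20-22:10.
07:50-08:10: no B overlap → unchanged.
09:00-10:30 minus B → 09:10-10:30.
12:10-15:20: no B overlap → unchanged.
20:20-22:10 minus B → 20:50-22:10.

07:50-08:10, 09:10-10:30, 12:10-15:20, 20:50-22:10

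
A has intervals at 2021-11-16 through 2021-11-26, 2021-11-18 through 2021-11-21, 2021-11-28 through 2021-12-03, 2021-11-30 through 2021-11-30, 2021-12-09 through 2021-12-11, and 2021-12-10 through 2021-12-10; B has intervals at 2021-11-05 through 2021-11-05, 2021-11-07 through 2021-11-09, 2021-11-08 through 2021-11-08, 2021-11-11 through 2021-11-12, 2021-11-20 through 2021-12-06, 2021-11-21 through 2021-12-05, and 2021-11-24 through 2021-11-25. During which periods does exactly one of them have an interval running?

2021-11-05 through 2021-11-05, 2021-11-07 through 2021-11-09, 2021-11-11 through 2021-11-12, 2021-11-16 through 2021-11-19, 2021-11-27 through 2021-11-27, 2021-12-04 through 2021-12-06, 2021-12-09 through 2021-12-11

First set merges to 2021-11-16 through 2021-11-26, 2021-11-28 through 2021-12-03, 2021-12-09 through 2021-12-11.
Second set merges to 2021-11-05 through 2021-11-05, 2021-11-07 through 2021-11-09, 2021-11-11 through 2021-11-12, 2021-11-20 through 2021-12-06.
A \ B = 2021-11-16 through 2021-11-19, 2021-12-09 through 2021-12-11.
B \ A = 2021-11-05 through 2021-11-05, 2021-11-07 through 2021-11-09, 2021-11-11 through 2021-11-12, 2021-11-27 through 2021-11-27, 2021-12-04 through 2021-12-06.
Union of the two gives the symmetric difference.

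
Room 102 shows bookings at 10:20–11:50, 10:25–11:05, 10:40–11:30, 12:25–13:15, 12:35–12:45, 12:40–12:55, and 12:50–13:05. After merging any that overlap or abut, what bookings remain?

10:20–11:50, 12:25–13:15

10:25–11:05 overlaps/touches 10:20–11:50 → extend to 10:20–11:50.
10:40–11:30 overlaps/touches 10:20–11:50 → extend to 10:20–11:50.
12:25–13:15 is disjoint → start new block.
12:35–12:45 overlaps/touches 12:25–13:15 → extend to 12:25–13:15.
12:40–12:55 overlaps/touches 12:25–13:15 → extend to 12:25–13:15.
12:50–13:05 overlaps/touches 12:25–13:15 → extend to 12:25–13:15.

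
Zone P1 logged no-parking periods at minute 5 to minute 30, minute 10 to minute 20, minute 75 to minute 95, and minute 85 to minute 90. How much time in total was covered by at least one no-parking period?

45 minutes

Merged: minute 5 to minute 30, minute 75 to minute 95.
Lengths: 25 minutes + 20 minutes = 45 minutes.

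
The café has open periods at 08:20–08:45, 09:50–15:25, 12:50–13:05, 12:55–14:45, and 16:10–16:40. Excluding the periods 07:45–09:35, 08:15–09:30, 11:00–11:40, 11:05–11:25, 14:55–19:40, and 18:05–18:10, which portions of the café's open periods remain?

First set merges to 08:20–08:45, 09:50–15:25, 16:10–16:40.
Second set merges to 07:45–09:35, 11:00–11:40, 14:55–19:40.
08:20–08:45: fully covered by B → removed.
09:50–15:25 minus B → 09:50–11:00, 11:40–14:55.
16:10–16:40: fully covered by B → removed.

09:50–11:00, 11:40–14:55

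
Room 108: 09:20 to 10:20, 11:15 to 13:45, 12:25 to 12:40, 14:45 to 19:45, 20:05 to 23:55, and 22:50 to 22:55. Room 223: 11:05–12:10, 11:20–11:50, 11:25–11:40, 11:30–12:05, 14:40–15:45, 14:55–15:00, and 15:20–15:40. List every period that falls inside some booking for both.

11:15-12:10, 14:45-15:45

A, merged: 09:20-10:20, 11:15-13:45, 14:45-19:45, 20:05-23:55.
B, merged: 11:05-12:10, 14:40-15:45.
09:20-10:20 falls entirely outside B.
11:15-13:45 overlaps B on 11:15-12:10.
14:45-19:45 overlaps B on 14:45-15:45.
20:05-23:55 falls entirely outside B.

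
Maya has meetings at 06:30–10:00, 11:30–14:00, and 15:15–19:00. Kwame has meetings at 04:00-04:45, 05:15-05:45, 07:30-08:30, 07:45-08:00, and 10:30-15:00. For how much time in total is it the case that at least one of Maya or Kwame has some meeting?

13 h

Merge the second list: 04:00-04:45, 05:15-05:45, 07:30-08:30, 10:30-15:00.
A ∪ B = 04:00-04:45, 05:15-05:45, 06:30-10:00, 10:30-15:00, 15:15-19:00.
Total: 45 min + 30 min + 3 h 30 min + 4 h 30 min + 3 h 45 min = 13 h.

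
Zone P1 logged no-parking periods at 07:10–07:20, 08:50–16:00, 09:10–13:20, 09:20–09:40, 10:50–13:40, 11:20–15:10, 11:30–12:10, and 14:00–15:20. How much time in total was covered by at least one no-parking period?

Merged: 07:10-07:20, 08:50-16:00.
Lengths: 10 min + 7 h 10 min = 7 h 20 min.

7 h 20 min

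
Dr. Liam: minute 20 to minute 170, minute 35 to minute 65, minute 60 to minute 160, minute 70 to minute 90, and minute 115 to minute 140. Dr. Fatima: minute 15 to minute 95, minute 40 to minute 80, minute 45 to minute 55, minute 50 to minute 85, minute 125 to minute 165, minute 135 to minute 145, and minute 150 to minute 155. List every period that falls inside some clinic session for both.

minute 20 to minute 95, minute 125 to minute 165

A, merged: minute 20 to minute 170.
B, merged: minute 15 to minute 95, minute 125 to minute 165.
minute 20 to minute 170 ∩ B → minute 20 to minute 95, minute 125 to minute 165.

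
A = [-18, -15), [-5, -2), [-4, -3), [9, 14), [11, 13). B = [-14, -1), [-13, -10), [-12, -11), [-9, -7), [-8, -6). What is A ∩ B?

[-5, -2)

First set merges to [-18, -15), [-5, -2), [9, 14).
Second set merges to [-14, -1).
[-18, -15) meets no B interval.
[-5, -2) ∩ B → [-5, -2).
[9, 14) meets no B interval.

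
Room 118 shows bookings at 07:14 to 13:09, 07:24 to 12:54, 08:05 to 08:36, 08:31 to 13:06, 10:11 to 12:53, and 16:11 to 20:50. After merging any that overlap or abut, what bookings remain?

07:24-12:54 overlaps/touches 07:14-13:09 → extend to 07:14-13:09.
08:05-08:36 overlaps/touches 07:14-13:09 → extend to 07:14-13:09.
08:31-13:06 overlaps/touches 07:14-13:09 → extend to 07:14-13:09.
10:11-12:53 overlaps/touches 07:14-13:09 → extend to 07:14-13:09.
16:11-20:50 is disjoint → start new block.

07:14-13:09, 16:11-20:50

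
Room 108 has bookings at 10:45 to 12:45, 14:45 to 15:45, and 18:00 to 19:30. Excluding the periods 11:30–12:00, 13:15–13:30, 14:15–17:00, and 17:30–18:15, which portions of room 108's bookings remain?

10:45-11:30, 12:00-12:45, 18:15-19:30

10:45-12:45 minus B → 10:45-11:30, 12:00-12:45.
14:45-15:45: fully covered by B → removed.
18:00-19:30 minus B → 18:15-19:30.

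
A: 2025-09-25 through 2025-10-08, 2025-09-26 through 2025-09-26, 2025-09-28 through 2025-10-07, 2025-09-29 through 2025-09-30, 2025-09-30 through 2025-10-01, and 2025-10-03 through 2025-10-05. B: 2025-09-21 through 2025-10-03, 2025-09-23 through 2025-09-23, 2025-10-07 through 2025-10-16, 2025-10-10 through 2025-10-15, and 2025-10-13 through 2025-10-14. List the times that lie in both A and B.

Merge the first list: 2025-09-25 through 2025-10-08.
Merge the second list: 2025-09-21 through 2025-10-03, 2025-10-07 through 2025-10-16.
2025-09-25 through 2025-10-08 overlaps B on 2025-09-25 through 2025-10-03, 2025-10-07 through 2025-10-08.

2025-09-25 through 2025-10-03, 2025-10-07 through 2025-10-08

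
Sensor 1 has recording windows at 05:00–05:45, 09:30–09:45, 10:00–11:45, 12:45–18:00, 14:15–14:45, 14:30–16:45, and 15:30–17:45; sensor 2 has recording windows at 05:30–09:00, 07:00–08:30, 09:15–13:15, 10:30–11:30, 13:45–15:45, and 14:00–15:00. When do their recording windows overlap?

First set merges to 05:00–05:45, 09:30–09:45, 10:00–11:45, 12:45–18:00.
Second set merges to 05:30–09:00, 09:15–13:15, 13:45–15:45.
05:00–05:45 meets the second set on 05:30–05:45.
09:30–09:45 meets the second set on 09:30–09:45.
10:00–11:45 meets the second set on 10:00–11:45.
12:45–18:00 meets the second set on 12:45–13:15, 13:45–15:45.

05:30–05:45, 09:30–09:45, 10:00–11:45, 12:45–13:15, 13:45–15:45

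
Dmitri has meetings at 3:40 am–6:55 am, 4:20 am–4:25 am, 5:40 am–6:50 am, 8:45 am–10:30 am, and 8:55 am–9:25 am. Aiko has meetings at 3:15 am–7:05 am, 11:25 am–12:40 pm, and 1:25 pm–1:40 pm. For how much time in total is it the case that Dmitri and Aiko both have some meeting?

Merge the first list: 3:40 am–6:55 am, 8:45 am–10:30 am.
A ∩ B = 3:40 am–6:55 am.
Total: 3 h 15 min.

3 h 15 min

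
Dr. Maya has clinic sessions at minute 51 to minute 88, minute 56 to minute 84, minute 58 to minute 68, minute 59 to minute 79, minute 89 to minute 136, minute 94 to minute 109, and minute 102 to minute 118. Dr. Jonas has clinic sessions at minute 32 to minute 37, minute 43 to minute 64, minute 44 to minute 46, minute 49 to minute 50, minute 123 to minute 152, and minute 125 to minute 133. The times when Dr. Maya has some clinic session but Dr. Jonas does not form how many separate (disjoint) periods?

2

Merge the first list: minute 51 to minute 88, minute 89 to minute 136.
Merge the second list: minute 32 to minute 37, minute 43 to minute 64, minute 123 to minute 152.
A \ B = minute 64 to minute 88, minute 89 to minute 123.
That is 2 disjoint pieces.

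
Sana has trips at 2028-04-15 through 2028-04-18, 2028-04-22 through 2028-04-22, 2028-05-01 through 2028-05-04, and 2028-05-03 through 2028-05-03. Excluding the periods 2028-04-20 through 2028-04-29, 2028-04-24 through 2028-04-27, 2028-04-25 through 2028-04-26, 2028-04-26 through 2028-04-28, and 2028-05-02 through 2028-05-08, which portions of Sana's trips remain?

Merge the first list: 2028-04-15 through 2028-04-18, 2028-04-22 through 2028-04-22, 2028-05-01 through 2028-05-04.
Merge the second list: 2028-04-20 through 2028-04-29, 2028-05-02 through 2028-05-08.
2028-04-15 through 2028-04-18 is untouched.
2028-04-22 through 2028-04-22 lies entirely inside B → drops out.
2028-05-01 through 2028-05-04 with B removed leaves 2028-05-01 through 2028-05-01.

2028-04-15 through 2028-04-18, 2028-05-01 through 2028-05-01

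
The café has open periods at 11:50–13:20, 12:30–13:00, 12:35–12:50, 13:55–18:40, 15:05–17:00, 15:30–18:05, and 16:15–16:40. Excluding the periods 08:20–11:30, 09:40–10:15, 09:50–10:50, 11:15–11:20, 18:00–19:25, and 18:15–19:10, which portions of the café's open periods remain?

Merge the first list: 11:50-13:20, 13:55-18:40.
Merge the second list: 08:20-11:30, 18:00-19:25.
11:50-13:20 is untouched.
13:55-18:40 with B removed leaves 13:55-18:00.

11:50-13:20, 13:55-18:00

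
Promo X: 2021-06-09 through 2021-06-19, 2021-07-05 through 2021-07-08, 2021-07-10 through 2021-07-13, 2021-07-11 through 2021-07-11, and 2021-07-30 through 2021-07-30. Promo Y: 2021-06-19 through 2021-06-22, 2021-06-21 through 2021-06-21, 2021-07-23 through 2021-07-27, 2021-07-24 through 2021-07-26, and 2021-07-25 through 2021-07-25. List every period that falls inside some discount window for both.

First set merges to 2021-06-09 through 2021-06-19, 2021-07-05 through 2021-07-08, 2021-07-10 through 2021-07-13, 2021-07-30 through 2021-07-30.
Second set merges to 2021-06-19 through 2021-06-22, 2021-07-23 through 2021-07-27.
2021-06-09 through 2021-06-19 overlaps B on 2021-06-19 through 2021-06-19.
2021-07-05 through 2021-07-08 falls entirely outside B.
2021-07-10 through 2021-07-13 falls entirely outside B.
2021-07-30 through 2021-07-30 falls entirely outside B.

2021-06-19 through 2021-06-19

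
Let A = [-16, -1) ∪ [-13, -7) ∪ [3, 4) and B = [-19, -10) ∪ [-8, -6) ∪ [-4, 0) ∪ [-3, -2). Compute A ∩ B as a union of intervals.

[-16, -10) ∪ [-8, -6) ∪ [-4, -1)

A, merged: [-16, -1), [3, 4).
B, merged: [-19, -10), [-8, -6), [-4, 0).
[-16, -1) meets the second set on [-16, -10), [-8, -6), [-4, -1).
[3, 4): no overlap with the second set.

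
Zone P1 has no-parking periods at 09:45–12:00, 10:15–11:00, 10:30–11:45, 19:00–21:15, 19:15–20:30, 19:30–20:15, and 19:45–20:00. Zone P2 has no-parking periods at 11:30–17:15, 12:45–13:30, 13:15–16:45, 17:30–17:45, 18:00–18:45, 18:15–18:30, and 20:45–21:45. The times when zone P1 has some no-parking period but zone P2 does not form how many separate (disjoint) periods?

A, merged: 09:45–12:00, 19:00–21:15.
B, merged: 11:30–17:15, 17:30–17:45, 18:00–18:45, 20:45–21:45.
A \ B = 09:45–11:30, 19:00–20:45.
That is 2 disjoint pieces.

2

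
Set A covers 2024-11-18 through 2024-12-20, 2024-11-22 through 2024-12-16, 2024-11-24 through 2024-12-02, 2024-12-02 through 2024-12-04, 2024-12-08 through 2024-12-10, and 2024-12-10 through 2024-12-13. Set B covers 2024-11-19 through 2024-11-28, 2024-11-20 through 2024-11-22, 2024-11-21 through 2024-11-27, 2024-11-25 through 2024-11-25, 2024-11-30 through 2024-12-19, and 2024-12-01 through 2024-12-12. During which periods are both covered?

A, merged: 2024-11-18 through 2024-12-20.
B, merged: 2024-11-19 through 2024-11-28, 2024-11-30 through 2024-12-19.
2024-11-18 through 2024-12-20 overlaps B on 2024-11-19 through 2024-11-28, 2024-11-30 through 2024-12-19.

2024-11-19 through 2024-11-28, 2024-11-30 through 2024-12-19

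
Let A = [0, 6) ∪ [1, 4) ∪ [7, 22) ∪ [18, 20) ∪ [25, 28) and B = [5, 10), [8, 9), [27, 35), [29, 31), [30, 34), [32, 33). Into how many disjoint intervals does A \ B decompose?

Merge the first list: [0, 6), [7, 22), [25, 28).
Merge the second list: [5, 10), [27, 35).
A \ B = [0, 5), [10, 22), [25, 27).
That is 3 disjoint pieces.

3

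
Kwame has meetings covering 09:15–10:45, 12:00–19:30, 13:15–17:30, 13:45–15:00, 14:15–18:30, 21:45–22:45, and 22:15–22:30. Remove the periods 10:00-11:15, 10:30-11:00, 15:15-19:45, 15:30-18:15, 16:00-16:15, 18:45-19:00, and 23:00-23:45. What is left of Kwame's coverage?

09:15–10:00, 12:00–15:15, 21:45–22:45

First set merges to 09:15–10:45, 12:00–19:30, 21:45–22:45.
Second set merges to 10:00–11:15, 15:15–19:45, 23:00–23:45.
09:15–10:45 \ B = 09:15–10:00.
12:00–19:30 \ B = 12:00–15:15.
21:45–22:45: nothing removed.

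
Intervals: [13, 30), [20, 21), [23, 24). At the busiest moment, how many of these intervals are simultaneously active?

At 20, 2 of the intervals are simultaneously active.
No point has more.

2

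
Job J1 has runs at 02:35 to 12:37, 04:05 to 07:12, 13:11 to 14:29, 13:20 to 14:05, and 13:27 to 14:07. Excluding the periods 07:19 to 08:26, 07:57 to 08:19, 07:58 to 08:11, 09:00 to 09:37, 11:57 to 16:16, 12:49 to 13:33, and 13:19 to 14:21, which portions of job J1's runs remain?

02:35–07:19, 08:26–09:00, 09:37–11:57

Merge the first list: 02:35–12:37, 13:11–14:29.
Merge the second list: 07:19–08:26, 09:00–09:37, 11:57–16:16.
02:35–12:37 \ B = 02:35–07:19, 08:26–09:00, 09:37–11:57.
13:11–14:29: entirely removed.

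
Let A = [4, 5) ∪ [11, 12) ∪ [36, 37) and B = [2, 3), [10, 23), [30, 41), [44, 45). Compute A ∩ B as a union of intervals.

[11, 12) ∪ [36, 37)

[4, 5) meets no B interval.
[11, 12) ∩ B → [11, 12).
[36, 37) ∩ B → [36, 37).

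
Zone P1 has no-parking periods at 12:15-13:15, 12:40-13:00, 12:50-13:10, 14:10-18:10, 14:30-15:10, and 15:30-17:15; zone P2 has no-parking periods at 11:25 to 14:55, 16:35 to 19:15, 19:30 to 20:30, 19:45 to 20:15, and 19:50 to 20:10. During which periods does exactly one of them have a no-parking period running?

Merge the first list: 12:15-13:15, 14:10-18:10.
Merge the second list: 11:25-14:55, 16:35-19:15, 19:30-20:30.
A but not B: 14:55-16:35.
B but not A: 11:25-12:15, 13:15-14:10, 18:10-19:15, 19:30-20:30.
Combining gives A △ B.

11:25-12:15, 13:15-14:10, 14:55-16:35, 18:10-19:15, 19:30-20:30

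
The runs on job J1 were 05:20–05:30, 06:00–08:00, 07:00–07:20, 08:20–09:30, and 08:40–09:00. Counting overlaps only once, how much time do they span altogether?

3 h 20 min

Merged: 05:20–05:30, 06:00–08:00, 08:20–09:30.
Lengths: 10 min + 2 h + 1 h 10 min = 3 h 20 min.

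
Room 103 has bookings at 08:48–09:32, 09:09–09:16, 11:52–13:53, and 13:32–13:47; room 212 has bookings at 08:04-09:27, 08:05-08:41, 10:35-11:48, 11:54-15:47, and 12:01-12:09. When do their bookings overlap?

First set merges to 08:48–09:32, 11:52–13:53.
Second set merges to 08:04–09:27, 10:35–11:48, 11:54–15:47.
08:48–09:32 overlaps B on 08:48–09:27.
11:52–13:53 overlaps B on 11:54–13:53.

08:48–09:27, 11:54–13:53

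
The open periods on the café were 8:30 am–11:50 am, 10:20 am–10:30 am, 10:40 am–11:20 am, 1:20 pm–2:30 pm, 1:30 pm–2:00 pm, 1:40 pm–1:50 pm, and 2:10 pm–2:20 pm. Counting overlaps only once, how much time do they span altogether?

Merged: 8:30 am–11:50 am, 1:20 pm–2:30 pm.
Lengths: 3 h 20 min + 1 h 10 min = 4 h 30 min.

4 h 30 min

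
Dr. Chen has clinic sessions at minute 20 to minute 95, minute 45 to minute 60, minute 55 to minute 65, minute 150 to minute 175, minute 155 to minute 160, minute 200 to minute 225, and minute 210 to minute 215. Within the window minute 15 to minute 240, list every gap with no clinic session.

minute 15 to minute 20, minute 95 to minute 150, minute 175 to minute 200, minute 225 to minute 240

After merging, the occupied span is minute 20 to minute 95, minute 150 to minute 175, minute 200 to minute 225.
Gaps within minute 15 to minute 240: minute 15 to minute 20, minute 95 to minute 150, minute 175 to minute 200, minute 225 to minute 240.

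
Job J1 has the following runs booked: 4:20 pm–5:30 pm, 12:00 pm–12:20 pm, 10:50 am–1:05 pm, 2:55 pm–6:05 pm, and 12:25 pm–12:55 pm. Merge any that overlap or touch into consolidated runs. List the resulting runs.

10:50 am-1:05 pm, 2:55 pm-6:05 pm

Sort by start: 10:50 am-1:05 pm, 12:00 pm-12:20 pm, 12:25 pm-12:55 pm, 2:55 pm-6:05 pm, 4:20 pm-5:30 pm.
12:00 pm-12:20 pm overlaps/touches 10:50 am-1:05 pm → extend to 10:50 am-1:05 pm.
12:25 pm-12:55 pm overlaps/touches 10:50 am-1:05 pm → extend to 10:50 am-1:05 pm.
2:55 pm-6:05 pm is disjoint → start new block.
4:20 pm-5:30 pm overlaps/touches 2:55 pm-6:05 pm → extend to 2:55 pm-6:05 pm.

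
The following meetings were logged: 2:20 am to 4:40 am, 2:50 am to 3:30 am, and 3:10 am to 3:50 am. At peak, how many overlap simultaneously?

Sweep endpoints in order; track running count of active intervals.
Peak of 3 reached at 3:10 am.

3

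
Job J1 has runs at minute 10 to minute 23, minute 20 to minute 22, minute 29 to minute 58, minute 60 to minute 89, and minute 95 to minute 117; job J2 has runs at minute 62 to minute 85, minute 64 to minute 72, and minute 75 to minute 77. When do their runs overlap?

Merge the first list: minute 10 to minute 23, minute 29 to minute 58, minute 60 to minute 89, minute 95 to minute 117.
Merge the second list: minute 62 to minute 85.
minute 10 to minute 23 meets no B interval.
minute 29 to minute 58 meets no B interval.
minute 60 to minute 89 ∩ B → minute 62 to minute 85.
minute 95 to minute 117 meets no B interval.

minute 62 to minute 85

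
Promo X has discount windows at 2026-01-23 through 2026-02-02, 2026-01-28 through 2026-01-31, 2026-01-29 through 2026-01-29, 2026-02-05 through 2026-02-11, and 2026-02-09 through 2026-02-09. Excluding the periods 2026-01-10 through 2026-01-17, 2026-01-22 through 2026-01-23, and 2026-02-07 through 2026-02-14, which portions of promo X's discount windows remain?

2026-01-24 through 2026-02-02, 2026-02-05 through 2026-02-06

A, merged: 2026-01-23 through 2026-02-02, 2026-02-05 through 2026-02-11.
2026-01-23 through 2026-02-02 \ B = 2026-01-24 through 2026-02-02.
2026-02-05 through 2026-02-11 \ B = 2026-02-05 through 2026-02-06.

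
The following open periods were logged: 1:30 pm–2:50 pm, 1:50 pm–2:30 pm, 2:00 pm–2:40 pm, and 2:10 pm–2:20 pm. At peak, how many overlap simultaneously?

4

Sweep endpoints in order; track running count of active intervals.
Peak of 4 reached at 2:10 pm.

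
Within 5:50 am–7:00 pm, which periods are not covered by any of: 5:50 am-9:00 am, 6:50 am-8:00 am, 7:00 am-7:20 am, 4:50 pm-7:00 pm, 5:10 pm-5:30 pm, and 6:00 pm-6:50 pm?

9:00 am-4:50 pm

The merged coverage is 5:50 am-9:00 am, 4:50 pm-7:00 pm.
Complement within 5:50 am-7:00 pm: 9:00 am-4:50 pm.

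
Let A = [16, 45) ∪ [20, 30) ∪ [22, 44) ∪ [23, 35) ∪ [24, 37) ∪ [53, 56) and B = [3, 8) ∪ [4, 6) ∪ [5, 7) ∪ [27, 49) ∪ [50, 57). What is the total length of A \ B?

First set merges to [16, 45), [53, 56).
Second set merges to [3, 8), [27, 49), [50, 57).
A \ B = [16, 27).
Total: 11.

11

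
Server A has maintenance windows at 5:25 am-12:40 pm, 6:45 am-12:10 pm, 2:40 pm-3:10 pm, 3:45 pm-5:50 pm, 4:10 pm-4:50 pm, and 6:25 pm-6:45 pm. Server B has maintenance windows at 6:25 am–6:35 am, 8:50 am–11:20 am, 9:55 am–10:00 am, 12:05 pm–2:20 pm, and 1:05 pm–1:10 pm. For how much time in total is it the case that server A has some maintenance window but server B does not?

6 h 55 min

Merge the first list: 5:25 am–12:40 pm, 2:40 pm–3:10 pm, 3:45 pm–5:50 pm, 6:25 pm–6:45 pm.
Merge the second list: 6:25 am–6:35 am, 8:50 am–11:20 am, 12:05 pm–2:20 pm.
A \ B = 5:25 am–6:25 am, 6:35 am–8:50 am, 11:20 am–12:05 pm, 2:40 pm–3:10 pm, 3:45 pm–5:50 pm, 6:25 pm–6:45 pm.
Total: 1 h + 2 h 15 min + 45 min + 30 min + 2 h 5 min + 20 min = 6 h 55 min.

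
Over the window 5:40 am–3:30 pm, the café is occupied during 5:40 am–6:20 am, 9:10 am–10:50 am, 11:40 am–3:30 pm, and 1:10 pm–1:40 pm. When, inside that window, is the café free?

After merging, the occupied span is 5:40 am–6:20 am, 9:10 am–10:50 am, 11:40 am–3:30 pm.
Gaps within 5:40 am–3:30 pm: 6:20 am–9:10 am, 10:50 am–11:40 am.

6:20 am–9:10 am, 10:50 am–11:40 am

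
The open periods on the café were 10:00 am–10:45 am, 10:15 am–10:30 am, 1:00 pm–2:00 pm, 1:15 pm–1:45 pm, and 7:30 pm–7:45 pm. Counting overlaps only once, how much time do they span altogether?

Merged: 10:00 am–10:45 am, 1:00 pm–2:00 pm, 7:30 pm–7:45 pm.
Lengths: 45 min + 1 h + 15 min = 2 h.

2 h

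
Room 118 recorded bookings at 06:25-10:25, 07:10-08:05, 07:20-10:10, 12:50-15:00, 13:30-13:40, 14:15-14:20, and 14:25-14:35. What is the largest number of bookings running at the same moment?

3

At 07:20, 3 of the intervals are simultaneously active.
No point has more.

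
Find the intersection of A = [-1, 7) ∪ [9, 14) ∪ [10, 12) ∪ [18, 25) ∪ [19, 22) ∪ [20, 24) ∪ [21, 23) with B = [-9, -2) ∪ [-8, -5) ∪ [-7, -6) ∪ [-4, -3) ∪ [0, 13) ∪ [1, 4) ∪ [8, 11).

[0, 7) ∪ [9, 13)

A, merged: [-1, 7), [9, 14), [18, 25).
B, merged: [-9, -2), [0, 13).
[-1, 7) meets the second set on [0, 7).
[9, 14) meets the second set on [9, 13).
[18, 25): no overlap with the second set.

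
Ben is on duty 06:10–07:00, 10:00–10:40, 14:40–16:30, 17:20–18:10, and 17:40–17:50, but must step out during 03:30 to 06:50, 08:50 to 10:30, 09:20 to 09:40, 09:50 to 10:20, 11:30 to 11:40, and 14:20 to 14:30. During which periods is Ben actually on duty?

A, merged: 06:10–07:00, 10:00–10:40, 14:40–16:30, 17:20–18:10.
B, merged: 03:30–06:50, 08:50–10:30, 11:30–11:40, 14:20–14:30.
06:10–07:00 \ B = 06:50–07:00.
10:00–10:40 \ B = 10:30–10:40.
14:40–16:30: nothing removed.
17:20–18:10: nothing removed.

06:50–07:00, 10:30–10:40, 14:40–16:30, 17:20–18:10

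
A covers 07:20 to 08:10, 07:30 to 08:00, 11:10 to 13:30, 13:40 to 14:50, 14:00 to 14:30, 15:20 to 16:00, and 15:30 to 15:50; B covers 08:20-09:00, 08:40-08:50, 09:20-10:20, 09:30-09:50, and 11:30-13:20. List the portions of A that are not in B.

First set merges to 07:20-08:10, 11:10-13:30, 13:40-14:50, 15:20-16:00.
Second set merges to 08:20-09:00, 09:20-10:20, 11:30-13:20.
07:20-08:10: nothing removed.
11:10-13:30 \ B = 11:10-11:30, 13:20-13:30.
13:40-14:50: nothing removed.
15:20-16:00: nothing removed.

07:20-08:10, 11:10-11:30, 13:20-13:30, 13:40-14:50, 15:20-16:00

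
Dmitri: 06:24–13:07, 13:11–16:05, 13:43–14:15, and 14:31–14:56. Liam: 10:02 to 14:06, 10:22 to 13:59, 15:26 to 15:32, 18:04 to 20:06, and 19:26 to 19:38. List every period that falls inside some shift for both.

A, merged: 06:24-13:07, 13:11-16:05.
B, merged: 10:02-14:06, 15:26-15:32, 18:04-20:06.
06:24-13:07 ∩ B → 10:02-13:07.
13:11-16:05 ∩ B → 13:11-14:06, 15:26-15:32.

10:02-13:07, 13:11-14:06, 15:26-15:32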